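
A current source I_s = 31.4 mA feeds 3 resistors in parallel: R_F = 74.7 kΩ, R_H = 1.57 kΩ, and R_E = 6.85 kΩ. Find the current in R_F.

I ≈ 0.528 mA

ΣG = 1/74.7 + 1/1.57 + 1/6.85 = 0.7963.
R_F takes the fraction G_k/ΣG = 0.01339/0.7963 = 0.01681, so I = 31.4 × 0.01681 = 0.5279 mA.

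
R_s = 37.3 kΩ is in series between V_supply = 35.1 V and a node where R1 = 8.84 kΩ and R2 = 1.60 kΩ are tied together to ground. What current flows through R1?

I ≈ 0.139 mA

Parallel bank: R_p = 1/(1/8.84 + 1/1.60) = 1.355 kΩ.
V_A by voltage divider: V_A = 35.1 × 1.355/(37.3 + 1.355) = 1.230 V.
Branch current I = V_A/R1 = 1.230/8.84 = 0.1392 mA.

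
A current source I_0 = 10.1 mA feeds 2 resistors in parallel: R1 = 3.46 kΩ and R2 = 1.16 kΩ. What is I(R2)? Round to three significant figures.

For two parallel branches, I_k = I_0 · (other R)/(sum of R).
I(R2) = 10.1 × 3.46/(3.46 + 1.16) = 10.1 × 0.7489 = 7.564 mA.

I ≈ 7.56 mA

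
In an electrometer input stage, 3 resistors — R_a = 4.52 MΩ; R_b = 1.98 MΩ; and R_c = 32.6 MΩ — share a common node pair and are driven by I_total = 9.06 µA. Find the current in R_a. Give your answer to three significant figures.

I ≈ 2.65 µA

Conductances: ΣG = 1/4.52 + 1/1.98 + 1/32.6 = 0.7570 (1/MΩ).
By the current-divider rule, I = I_total · G_k/ΣG = 9.06 × 0.2923 = 2.648 µA.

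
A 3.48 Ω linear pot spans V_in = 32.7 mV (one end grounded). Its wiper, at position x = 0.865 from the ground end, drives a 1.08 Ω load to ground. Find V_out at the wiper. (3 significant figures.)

V_out ≈ 20.6 mV

The pot divides into 0.4698 Ω above the wiper and 3.010 Ω below.
Lower segment in parallel with the load: 3.010 ‖ 1.08 = 0.7948 Ω.
V_out = 32.7 × 0.7948/(0.4698 + 0.7948) = 20.55 mV.
(Unloaded: V_out = x·V_in = 28.3 mV.)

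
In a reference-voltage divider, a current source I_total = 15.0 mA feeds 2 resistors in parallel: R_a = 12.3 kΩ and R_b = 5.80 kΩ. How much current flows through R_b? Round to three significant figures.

Two-branch current divider: I_k = I_total · R_other/(R_1 + R_2).
So I = 15.0 × 12.3/18.10 = 10.19 mA.

I ≈ 10.2 mA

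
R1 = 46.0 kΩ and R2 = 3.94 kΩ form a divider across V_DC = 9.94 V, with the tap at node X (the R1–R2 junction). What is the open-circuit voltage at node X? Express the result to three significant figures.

V_th ≈ 0.784 V

V_th is the unloaded tap voltage: V_DC · R2/(R1+R2) = 9.94 × 0.07889 = 0.7842 V.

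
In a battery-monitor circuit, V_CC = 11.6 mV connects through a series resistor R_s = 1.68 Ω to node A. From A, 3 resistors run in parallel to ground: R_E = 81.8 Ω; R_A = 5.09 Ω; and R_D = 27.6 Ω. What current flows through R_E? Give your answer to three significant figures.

Combine the parallel branches: R_p = (1/81.8 + 1/5.09 + 1/27.6)⁻¹ = 4.083 Ω.
V_A by voltage divider: V_A = 11.6 × 4.083/(1.68 + 4.083) = 8.218 mV.
Branch current I = V_A/R_E = 8.218/81.8 = 0.1005 mA.

I ≈ 0.100 mA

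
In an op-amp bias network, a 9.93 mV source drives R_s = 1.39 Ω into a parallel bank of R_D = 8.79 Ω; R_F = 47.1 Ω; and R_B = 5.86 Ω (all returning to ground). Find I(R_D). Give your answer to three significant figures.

I ≈ 0.793 mA

Combine the parallel branches: R_p = (1/8.79 + 1/47.1 + 1/5.86)⁻¹ = 3.272 Ω.
V_A = 9.93 × 3.272/4.662 = 6.969 mV.
I(R_D) = V_A / R_D = 6.969/8.79 = 0.7929 mA.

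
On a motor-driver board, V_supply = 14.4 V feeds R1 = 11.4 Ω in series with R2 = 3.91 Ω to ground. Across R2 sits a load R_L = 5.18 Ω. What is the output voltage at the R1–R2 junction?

The load sits in parallel with R2, giving an effective lower resistance R2' = R2·R_L/(R2+R_L) = 2.228 Ω.
Now apply the divider: V_out = 14.4 × 0.1635 = 2.354 V.

V_out ≈ 2.35 V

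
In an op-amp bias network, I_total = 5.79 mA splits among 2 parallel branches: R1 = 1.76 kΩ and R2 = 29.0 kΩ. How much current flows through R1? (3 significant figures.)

I ≈ 5.46 mA

Two-branch current divider: I_k = I_total · R_other/(R_1 + R_2).
So I = 5.79 × 29.0/30.76 = 5.459 mA.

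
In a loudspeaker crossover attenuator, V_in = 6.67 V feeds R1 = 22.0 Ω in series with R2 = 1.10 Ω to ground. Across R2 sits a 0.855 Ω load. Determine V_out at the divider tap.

V_out ≈ 0.143 V

First combine the lower leg with the load: R2 ‖ R_L = 0.4811 Ω.
Then V_out = V_in · R2'/(R1 + R2') = 6.67 × 0.4811/22.48 = 0.1427 V.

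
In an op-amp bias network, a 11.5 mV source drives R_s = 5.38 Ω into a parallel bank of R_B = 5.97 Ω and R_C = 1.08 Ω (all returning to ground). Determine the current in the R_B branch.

I ≈ 0.280 mA

Parallel bank: R_p = 1/(1/5.97 + 1/1.08) = 0.9146 Ω.
V_A = 11.5 × 0.9146/6.295 = 1.671 mV.
I(R_B) = V_A / R_B = 1.671/5.97 = 0.2799 mA.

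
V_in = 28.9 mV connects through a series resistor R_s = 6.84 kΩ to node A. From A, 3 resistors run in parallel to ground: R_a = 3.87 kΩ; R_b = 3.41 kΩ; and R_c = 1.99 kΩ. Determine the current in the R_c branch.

Combine the parallel branches: R_p = (1/3.87 + 1/3.41 + 1/1.99)⁻¹ = 0.9486 kΩ.
V_A by voltage divider: V_A = 28.9 × 0.9486/(6.84 + 0.9486) = 3.520 mV.
I(R_c) = V_A / R_c = 3.520/1.99 = 1.769 µA.
(Equivalently: I_total = 3.711 µA, then current-divider fraction G_k/ΣG = 0.4767.)

I ≈ 1.77 µA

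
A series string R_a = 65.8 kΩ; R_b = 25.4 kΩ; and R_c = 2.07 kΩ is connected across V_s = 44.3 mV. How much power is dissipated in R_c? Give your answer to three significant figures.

Series current I = V_s/ΣR = 44.3/93.27 = 0.4750 µA.
P(R_c) = I²·R_c = (0.4750)² × 2.07 = 0.4670 nW.

P ≈ 0.467 nW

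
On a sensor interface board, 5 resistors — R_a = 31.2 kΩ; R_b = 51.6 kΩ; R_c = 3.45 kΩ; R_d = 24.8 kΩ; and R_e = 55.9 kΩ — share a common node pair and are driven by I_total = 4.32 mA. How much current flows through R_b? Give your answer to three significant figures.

I ≈ 0.210 mA

Conductances: ΣG = 1/31.2 + 1/51.6 + 1/3.45 + 1/24.8 + 1/55.9 = 0.3995 (1/kΩ).
Current divider: I(R_b) = I_total · G_k/ΣG = 4.32 × (0.01938/0.3995) = 4.32 × 0.04851 = 0.2096 mA.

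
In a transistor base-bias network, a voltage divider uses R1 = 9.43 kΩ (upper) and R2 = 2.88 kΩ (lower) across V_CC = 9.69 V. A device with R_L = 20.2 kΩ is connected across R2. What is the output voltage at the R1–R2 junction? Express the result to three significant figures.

V_out ≈ 2.04 V

R2 ‖ R_L = (2.88 × 20.2)/(2.88 + 20.2) = 2.521 kΩ.
Voltage divider with the loaded lower leg: V_out = 9.69 × 2.521/(9.43 + 2.521) = 9.69 × 0.2109 = 2.044 V.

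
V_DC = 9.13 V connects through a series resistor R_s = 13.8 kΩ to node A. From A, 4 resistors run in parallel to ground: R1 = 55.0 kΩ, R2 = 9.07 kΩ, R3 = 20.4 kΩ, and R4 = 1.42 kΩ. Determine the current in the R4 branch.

I ≈ 0.488 mA

Parallel bank: R_p = 1/(1/55.0 + 1/9.07 + 1/20.4 + 1/1.42) = 1.134 kΩ.
Node voltage V_A = V_DC · R_p/(R_s + R_p) = 9.13 × 0.07595 = 0.6934 V.
Branch current I = V_A/R4 = 0.6934/1.42 = 0.4883 mA.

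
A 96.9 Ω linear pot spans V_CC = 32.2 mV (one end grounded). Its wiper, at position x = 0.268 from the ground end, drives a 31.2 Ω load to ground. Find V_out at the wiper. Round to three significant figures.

V_out ≈ 5.36 mV

Lower segment x·R_p = 25.97 Ω; upper segment (1−x)·R_p = 70.93 Ω.
(x·R_p) ‖ R_L = 14.17 Ω.
Then V_out = V_CC · 14.17/(70.93 + 14.17) = 5.362 mV.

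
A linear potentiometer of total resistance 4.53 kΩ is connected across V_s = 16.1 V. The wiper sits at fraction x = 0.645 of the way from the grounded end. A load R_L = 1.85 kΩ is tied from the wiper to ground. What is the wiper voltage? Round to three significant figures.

Lower segment x·R_p = 2.922 kΩ; upper segment (1−x)·R_p = 1.608 kΩ.
(x·R_p) ‖ R_L = 1.133 kΩ.
V_out = 16.1 × 1.133/(1.608 + 1.133) = 6.654 V.

V_out ≈ 6.65 V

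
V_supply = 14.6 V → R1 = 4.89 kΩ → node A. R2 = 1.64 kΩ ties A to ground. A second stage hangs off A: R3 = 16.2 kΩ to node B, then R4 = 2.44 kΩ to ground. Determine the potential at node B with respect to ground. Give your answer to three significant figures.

Looking into the second stage from A: R3 + R4 = 18.64 kΩ appears in parallel with R2.
R2 ‖ (R3+R4) = 1.507 kΩ.
First divider: V_A = V_supply · 1.507/(4.89 + 1.507) = 3.440 V.
Then the unloaded second divider: V_B = V_A × R4/(R3+R4) = 3.440 × 0.1309 = 0.4503 V.

V_B ≈ 0.450 V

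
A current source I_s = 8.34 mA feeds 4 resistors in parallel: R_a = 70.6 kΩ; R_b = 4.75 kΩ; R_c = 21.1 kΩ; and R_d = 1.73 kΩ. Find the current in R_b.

I ≈ 2.07 mA

Total conductance ΣG = 1/70.6 + 1/4.75 + 1/21.1 + 1/1.73 = 0.8501 (units of 1/kΩ).
R_b takes the fraction G_k/ΣG = 0.2105/0.8501 = 0.2476, so I = 8.34 × 0.2476 = 2.065 mA.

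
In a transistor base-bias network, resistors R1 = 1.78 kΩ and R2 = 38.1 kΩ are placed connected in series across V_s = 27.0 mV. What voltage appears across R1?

Series total: ΣR = 1.78 + 38.1 = 39.88 kΩ.
Voltage divider: V = V_s · (1.780 / 39.88) = 27.0 × 0.04463 = 1.205 mV.

V ≈ 1.21 mV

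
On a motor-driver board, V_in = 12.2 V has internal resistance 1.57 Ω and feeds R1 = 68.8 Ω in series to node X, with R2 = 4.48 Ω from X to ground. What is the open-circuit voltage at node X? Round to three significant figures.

V_th ≈ 0.730 V

R1' = 1.57 + 68.8 = 70.37 Ω (source resistance + R1).
Open-circuit (no load on X): V_th = V_in · R2/(R1' + R2) = 12.2 × 4.48/(70.37 + 4.48) = 0.7302 V.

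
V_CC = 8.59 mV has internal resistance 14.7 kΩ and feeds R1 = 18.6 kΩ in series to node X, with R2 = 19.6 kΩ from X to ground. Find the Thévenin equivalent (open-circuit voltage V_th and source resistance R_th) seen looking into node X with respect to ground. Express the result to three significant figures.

V_th ≈ 3.18 mV, R_th ≈ 12.3 kΩ

R1' = 14.7 + 18.6 = 33.30 kΩ (source resistance + R1).
V_th is the unloaded tap voltage: V_CC · R2/(R1'+R2) = 8.59 × 0.3705 = 3.183 mV.
With V_CC suppressed (replaced by a short), R_th = R1' ‖ R2 = (33.30 × 19.6)/(33.30 + 19.6) = 12.34 kΩ.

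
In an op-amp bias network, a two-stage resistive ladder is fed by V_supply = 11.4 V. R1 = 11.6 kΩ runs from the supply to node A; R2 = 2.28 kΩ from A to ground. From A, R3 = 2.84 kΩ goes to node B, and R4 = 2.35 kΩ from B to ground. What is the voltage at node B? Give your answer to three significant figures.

V_B ≈ 0.620 V

Looking into the second stage from A: R3 + R4 = 5.190 kΩ appears in parallel with R2.
R2 ‖ (R3+R4) = 1.584 kΩ.
First divider: V_A = V_supply · 1.584/(11.6 + 1.584) = 1.370 V.
Then the unloaded second divider: V_B = V_A × R4/(R3+R4) = 1.370 × 0.4528 = 0.6202 V.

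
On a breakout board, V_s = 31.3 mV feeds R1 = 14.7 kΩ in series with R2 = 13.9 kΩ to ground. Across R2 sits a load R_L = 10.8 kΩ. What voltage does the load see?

V_out ≈ 9.16 mV

R2 ‖ R_L = (13.9 × 10.8)/(13.9 + 10.8) = 6.078 kΩ.
Now apply the divider: V_out = 31.3 × 0.2925 = 9.156 mV.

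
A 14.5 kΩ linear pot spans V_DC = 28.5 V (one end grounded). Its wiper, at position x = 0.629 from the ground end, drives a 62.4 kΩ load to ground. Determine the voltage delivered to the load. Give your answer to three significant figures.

V_out ≈ 17.0 V

The pot divides into 5.380 kΩ above the wiper and 9.120 kΩ below.
Lower segment in parallel with the load: 9.120 ‖ 62.4 = 7.957 kΩ.
Loaded-divider output: V_out = 28.5 × 0.5966 = 17.00 V.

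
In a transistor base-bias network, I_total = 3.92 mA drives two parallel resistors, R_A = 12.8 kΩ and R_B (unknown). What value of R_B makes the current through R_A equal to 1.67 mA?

R_B ≈ 9.50 kΩ

The fraction through R_A equals R_B/(R_A+R_B).
1.67/3.92 = R_B/(R_A + R_B) → R_B = R_A · (0.4260)/(1 − 0.4260) = 12.8 × 0.7422 = 9.500 kΩ.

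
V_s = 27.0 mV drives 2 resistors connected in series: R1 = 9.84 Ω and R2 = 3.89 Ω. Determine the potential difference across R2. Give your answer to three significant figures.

ΣR = 9.84 + 3.89 = 13.73 Ω.
Voltage divider: V = V_s · (3.890 / 13.73) = 27.0 × 0.2833 = 7.650 mV.

V ≈ 7.65 mV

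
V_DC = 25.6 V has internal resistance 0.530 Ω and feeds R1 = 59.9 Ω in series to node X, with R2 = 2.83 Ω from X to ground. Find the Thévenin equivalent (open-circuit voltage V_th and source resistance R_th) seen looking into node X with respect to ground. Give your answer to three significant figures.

V_th ≈ 1.15 V, R_th ≈ 2.70 Ω

R1' = 0.530 + 59.9 = 60.43 Ω (source resistance + R1).
V_th is the unloaded tap voltage: V_DC · R2/(R1'+R2) = 25.6 × 0.04474 = 1.145 V.
Looking into X with the source shorted: R_th = R1'·R2/(R1'+R2) = 60.43 × 2.83/63.26 = 2.703 Ω.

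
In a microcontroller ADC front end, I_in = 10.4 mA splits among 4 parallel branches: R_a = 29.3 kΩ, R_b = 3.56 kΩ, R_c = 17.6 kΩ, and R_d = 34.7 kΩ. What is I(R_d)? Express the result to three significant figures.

I ≈ 0.748 mA

Total conductance ΣG = 1/29.3 + 1/3.56 + 1/17.6 + 1/34.7 = 0.4007 (units of 1/kΩ).
Current divider: I(R_d) = I_in · G_k/ΣG = 10.4 × (0.02882/0.4007) = 10.4 × 0.07193 = 0.7480 mA.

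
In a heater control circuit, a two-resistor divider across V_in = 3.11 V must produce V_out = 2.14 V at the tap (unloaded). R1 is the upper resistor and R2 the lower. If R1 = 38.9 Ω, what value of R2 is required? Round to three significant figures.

Required fraction k = V_out/V_in = 0.6881.
So R2 = R1 · V_out/(V_in − V_out) = 38.9 × 2.14/(3.11 − 2.14) = 38.9 × 2.206 = 85.82 Ω.

R2 ≈ 85.8 Ω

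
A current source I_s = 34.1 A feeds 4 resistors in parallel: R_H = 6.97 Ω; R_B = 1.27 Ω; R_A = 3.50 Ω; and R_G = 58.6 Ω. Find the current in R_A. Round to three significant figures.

I ≈ 7.90 A

Conductances: ΣG = 1/6.97 + 1/1.27 + 1/3.50 + 1/58.6 = 1.234 (1/Ω).
Current divider: I(R_A) = I_s · G_k/ΣG = 34.1 × (0.2857/1.234) = 34.1 × 0.2316 = 7.898 A.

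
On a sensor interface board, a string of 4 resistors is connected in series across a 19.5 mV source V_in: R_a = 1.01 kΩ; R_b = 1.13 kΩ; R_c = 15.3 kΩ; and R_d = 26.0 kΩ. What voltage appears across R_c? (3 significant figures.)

Total series resistance ΣR = 1.01 + 1.13 + 15.3 + 26.0 = 43.44 kΩ.
By the voltage-divider rule, V = 19.5 × 15.30/43.44 = 6.868 mV.

V ≈ 6.87 mV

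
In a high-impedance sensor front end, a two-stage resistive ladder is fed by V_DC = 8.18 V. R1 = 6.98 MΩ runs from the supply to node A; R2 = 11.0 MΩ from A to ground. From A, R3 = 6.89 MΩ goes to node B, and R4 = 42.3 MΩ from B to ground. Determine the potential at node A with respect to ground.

V_A ≈ 4.60 V

Node A sees R2 in parallel with the series input of stage 2, R3 + R4 = 49.19 MΩ.
R2 ‖ (R3+R4) = 8.990 MΩ.
V_A = 8.18 × 8.990/(6.98 + 8.990) = 4.605 V.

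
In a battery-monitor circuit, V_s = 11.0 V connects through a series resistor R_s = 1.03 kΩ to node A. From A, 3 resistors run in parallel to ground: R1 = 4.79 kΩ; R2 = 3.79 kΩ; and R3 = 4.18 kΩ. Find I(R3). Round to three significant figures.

Parallel bank: R_p = 1/(1/4.79 + 1/3.79 + 1/4.18) = 1.405 kΩ.
V_A = 11.0 × 1.405/2.435 = 6.347 V.
I(R3) = V_A / R3 = 6.347/4.18 = 1.518 mA.

I ≈ 1.52 mA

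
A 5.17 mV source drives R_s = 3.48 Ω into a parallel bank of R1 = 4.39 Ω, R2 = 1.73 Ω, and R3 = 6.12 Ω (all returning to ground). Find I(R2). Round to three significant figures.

I ≈ 0.683 mA

Equivalent of the parallel group: R_p = 1.032 Ω.
Node voltage V_A = V_supply · R_p/(R_s + R_p) = 5.17 × 0.2287 = 1.182 mV.
Branch current I = V_A/R2 = 1.182/1.73 = 0.6834 mA.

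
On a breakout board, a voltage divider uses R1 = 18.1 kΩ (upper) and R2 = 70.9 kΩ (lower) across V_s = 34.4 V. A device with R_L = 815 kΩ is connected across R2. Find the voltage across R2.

The load sits in parallel with R2, giving an effective lower resistance R2' = R2·R_L/(R2+R_L) = 65.23 kΩ.
Then V_out = V_s · R2'/(R1 + R2') = 34.4 × 65.23/83.33 = 26.93 V.

V_out ≈ 26.9 V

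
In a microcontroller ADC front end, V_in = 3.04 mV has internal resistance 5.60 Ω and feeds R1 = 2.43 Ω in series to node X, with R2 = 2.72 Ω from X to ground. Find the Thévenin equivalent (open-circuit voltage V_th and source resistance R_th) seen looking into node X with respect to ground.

V_th ≈ 0.769 mV, R_th ≈ 2.03 Ω

R1' = 5.60 + 2.43 = 8.030 Ω (source resistance + R1).
With X open, the divider is unloaded: V_th = 3.04 × 2.72/10.75 = 0.7692 mV.
Zeroing V_in shorts the top of R1' to ground, so R_th = R1' ‖ R2 = 2.032 Ω.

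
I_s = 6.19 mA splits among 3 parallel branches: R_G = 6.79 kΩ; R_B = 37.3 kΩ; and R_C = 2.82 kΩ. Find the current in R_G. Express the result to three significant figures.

I ≈ 1.72 mA

Conductances: ΣG = 1/6.79 + 1/37.3 + 1/2.82 = 0.5287 (1/kΩ).
By the current-divider rule, I = I_s · G_k/ΣG = 6.19 × 0.2786 = 1.724 mA.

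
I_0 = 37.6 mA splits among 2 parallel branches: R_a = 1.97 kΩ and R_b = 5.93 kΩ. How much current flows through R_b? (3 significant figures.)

I ≈ 9.38 mA

With just two branches, the current splits inversely with resistance.
So I = 37.6 × 1.97/7.900 = 9.376 mA.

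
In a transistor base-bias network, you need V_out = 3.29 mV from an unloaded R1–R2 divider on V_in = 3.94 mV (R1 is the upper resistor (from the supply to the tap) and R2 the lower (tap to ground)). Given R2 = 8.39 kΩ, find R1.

R1 ≈ 1.66 kΩ

V_out/V_in = R2/(R1+R2) = 0.8350.
Rearranging, R1 = R2·(1−k)/k = 8.39 × 0.1976 = 1.658 kΩ.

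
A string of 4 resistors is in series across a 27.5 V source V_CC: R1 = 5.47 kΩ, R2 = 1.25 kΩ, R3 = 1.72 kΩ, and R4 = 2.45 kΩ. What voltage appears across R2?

V ≈ 3.16 V

Series total: ΣR = 5.47 + 1.25 + 1.72 + 2.45 = 10.89 kΩ.
V = V_CC · R/ΣR = 27.5 × 0.1148 = 3.157 V.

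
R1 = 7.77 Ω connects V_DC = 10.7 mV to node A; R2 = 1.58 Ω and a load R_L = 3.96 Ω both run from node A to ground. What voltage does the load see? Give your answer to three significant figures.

V_out ≈ 1.36 mV

First combine the lower leg with the load: R2 ‖ R_L = 1.129 Ω.
Then V_out = V_DC · R2'/(R1 + R2') = 10.7 × 1.129/8.899 = 1.358 mV.
(Unloaded it would be 1.81 mV; the load pulls it down.)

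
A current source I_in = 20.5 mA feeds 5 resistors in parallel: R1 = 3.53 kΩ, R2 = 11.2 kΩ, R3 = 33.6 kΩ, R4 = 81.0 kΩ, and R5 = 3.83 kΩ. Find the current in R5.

Total conductance ΣG = 1/3.53 + 1/11.2 + 1/33.6 + 1/81.0 + 1/3.83 = 0.6758 (units of 1/kΩ).
Current divider: I(R5) = I_in · G_k/ΣG = 20.5 × (0.2611/0.6758) = 20.5 × 0.3864 = 7.920 mA.

I ≈ 7.92 mA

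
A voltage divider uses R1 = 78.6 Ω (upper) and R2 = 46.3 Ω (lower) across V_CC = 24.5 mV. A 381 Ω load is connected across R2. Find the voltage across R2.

V_out ≈ 8.44 mV

The load sits in parallel with R2, giving an effective lower resistance R2' = R2·R_L/(R2+R_L) = 41.28 Ω.
Now apply the divider: V_out = 24.5 × 0.3444 = 8.437 mV.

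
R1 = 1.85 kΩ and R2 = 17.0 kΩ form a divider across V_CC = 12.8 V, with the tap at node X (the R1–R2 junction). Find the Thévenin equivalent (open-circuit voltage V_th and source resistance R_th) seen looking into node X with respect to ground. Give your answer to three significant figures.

V_th is the unloaded tap voltage: V_CC · R2/(R1+R2) = 12.8 × 0.9019 = 11.54 V.
Looking into X with the source shorted: R_th = R1·R2/(R1+R2) = 1.850 × 17.0/18.85 = 1.668 kΩ.

V_th ≈ 11.5 V, R_th ≈ 1.67 kΩ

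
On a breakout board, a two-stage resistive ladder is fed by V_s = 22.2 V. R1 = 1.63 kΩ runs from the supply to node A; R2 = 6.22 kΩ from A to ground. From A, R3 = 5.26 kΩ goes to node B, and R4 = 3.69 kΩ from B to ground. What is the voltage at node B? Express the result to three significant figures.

V_B ≈ 6.34 V

The second stage (R3 + R4 = 8.950 kΩ) loads node A in parallel with R2.
R2 ‖ (R3+R4) = 3.670 kΩ.
V_A = 22.2 × 3.670/(1.63 + 3.670) = 15.37 V.
Stage 2 is unloaded, so V_B = V_A · R4/(R3+R4) = 15.37 × 3.69/8.950 = 6.338 V.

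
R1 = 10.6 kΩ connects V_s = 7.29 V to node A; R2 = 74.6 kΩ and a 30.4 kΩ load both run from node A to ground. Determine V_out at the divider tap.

V_out ≈ 4.89 V

The load sits in parallel with R2, giving an effective lower resistance R2' = R2·R_L/(R2+R_L) = 21.60 kΩ.
Voltage divider with the loaded lower leg: V_out = 7.29 × 21.60/(10.6 + 21.60) = 7.29 × 0.6708 = 4.890 V.
(Unloaded it would be 6.38 V; the load pulls it down.)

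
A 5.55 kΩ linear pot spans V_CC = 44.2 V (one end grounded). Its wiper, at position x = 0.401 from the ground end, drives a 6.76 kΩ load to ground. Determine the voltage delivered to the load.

Split the track: R_lower = x·R_p = 2.226 kΩ, R_upper = (1−x)·R_p = 3.324 kΩ.
Lower segment in parallel with the load: 2.226 ‖ 6.76 = 1.674 kΩ.
Loaded-divider output: V_out = 44.2 × 0.3349 = 14.80 V.

V_out ≈ 14.8 V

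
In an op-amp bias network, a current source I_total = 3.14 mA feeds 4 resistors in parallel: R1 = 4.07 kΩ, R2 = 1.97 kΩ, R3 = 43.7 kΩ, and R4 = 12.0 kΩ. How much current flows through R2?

Conductances: ΣG = 1/4.07 + 1/1.97 + 1/43.7 + 1/12.0 = 0.8595 (1/kΩ).
R2 takes the fraction G_k/ΣG = 0.5076/0.8595 = 0.5906, so I = 3.14 × 0.5906 = 1.854 mA.

I ≈ 1.85 mA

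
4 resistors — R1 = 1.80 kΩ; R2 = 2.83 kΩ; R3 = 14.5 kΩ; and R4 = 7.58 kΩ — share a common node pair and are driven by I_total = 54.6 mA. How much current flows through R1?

I ≈ 27.3 mA

Total conductance ΣG = 1/1.80 + 1/2.83 + 1/14.5 + 1/7.58 = 1.110 (units of 1/kΩ).
R1 takes the fraction G_k/ΣG = 0.5556/1.110 = 0.5006, so I = 54.6 × 0.5006 = 27.33 mA.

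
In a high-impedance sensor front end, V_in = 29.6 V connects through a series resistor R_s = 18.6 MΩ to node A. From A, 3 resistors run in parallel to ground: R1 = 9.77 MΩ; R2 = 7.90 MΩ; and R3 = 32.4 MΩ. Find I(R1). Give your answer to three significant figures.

I ≈ 0.519 µA

Combine the parallel branches: R_p = (1/9.77 + 1/7.90 + 1/32.4)⁻¹ = 3.849 MΩ.
V_A = 29.6 × 3.849/22.45 = 5.075 V.
Branch current I = V_A/R1 = 5.075/9.77 = 0.5195 µA.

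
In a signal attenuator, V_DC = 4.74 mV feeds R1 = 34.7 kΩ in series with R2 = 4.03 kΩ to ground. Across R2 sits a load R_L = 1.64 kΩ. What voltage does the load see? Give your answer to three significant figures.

V_out ≈ 0.154 mV

The load sits in parallel with R2, giving an effective lower resistance R2' = R2·R_L/(R2+R_L) = 1.166 kΩ.
Voltage divider with the loaded lower leg: V_out = 4.74 × 1.166/(34.7 + 1.166) = 4.74 × 0.03250 = 0.1541 mV.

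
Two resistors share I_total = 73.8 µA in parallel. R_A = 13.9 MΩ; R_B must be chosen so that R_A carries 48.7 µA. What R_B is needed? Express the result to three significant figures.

Two-branch current divider: I_A = I_total · R_B/(R_A + R_B).
With f = 0.6599, R_B = R_A · f/(1−f) = 13.9 × 1.940 = 26.97 MΩ.

R_B ≈ 27.0 MΩ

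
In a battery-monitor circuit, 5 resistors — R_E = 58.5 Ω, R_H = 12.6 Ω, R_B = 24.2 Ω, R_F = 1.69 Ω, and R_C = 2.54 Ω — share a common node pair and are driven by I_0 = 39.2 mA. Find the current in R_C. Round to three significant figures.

I ≈ 13.7 mA

ΣG = 1/58.5 + 1/12.6 + 1/24.2 + 1/1.69 + 1/2.54 = 1.123.
R_C takes the fraction G_k/ΣG = 0.3937/1.123 = 0.3505, so I = 39.2 × 0.3505 = 13.74 mA.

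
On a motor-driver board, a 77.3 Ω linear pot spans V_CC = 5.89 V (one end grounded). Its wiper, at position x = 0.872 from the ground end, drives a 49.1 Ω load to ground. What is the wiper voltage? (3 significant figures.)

The pot divides into 9.894 Ω above the wiper and 67.41 Ω below.
R_L loads the lower segment: effective lower R = 28.41 Ω.
V_out = 5.89 × 28.41/(9.894 + 28.41) = 4.368 V.

V_out ≈ 4.37 V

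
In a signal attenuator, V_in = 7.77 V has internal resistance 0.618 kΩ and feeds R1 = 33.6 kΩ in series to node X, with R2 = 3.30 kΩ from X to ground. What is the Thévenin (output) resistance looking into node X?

R1' = 0.618 + 33.6 = 34.22 kΩ (source resistance + R1).
Looking into X with the source shorted: R_th = R1'·R2/(R1'+R2) = 34.22 × 3.30/37.52 = 3.010 kΩ.

R_th ≈ 3.01 kΩ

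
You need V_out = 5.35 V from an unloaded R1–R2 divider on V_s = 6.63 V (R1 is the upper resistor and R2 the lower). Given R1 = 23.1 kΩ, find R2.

R2 ≈ 96.6 kΩ

Required fraction k = V_out/V_s = 0.8069.
So R2 = R1 · V_out/(V_s − V_out) = 23.1 × 5.35/(6.63 − 5.35) = 23.1 × 4.180 = 96.55 kΩ.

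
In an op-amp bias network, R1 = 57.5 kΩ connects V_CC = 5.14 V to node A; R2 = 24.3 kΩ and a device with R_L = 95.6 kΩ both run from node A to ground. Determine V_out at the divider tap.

The load sits in parallel with R2, giving an effective lower resistance R2' = R2·R_L/(R2+R_L) = 19.38 kΩ.
Then V_out = V_CC · R2'/(R1 + R2') = 5.14 × 19.38/76.88 = 1.295 V.

V_out ≈ 1.30 V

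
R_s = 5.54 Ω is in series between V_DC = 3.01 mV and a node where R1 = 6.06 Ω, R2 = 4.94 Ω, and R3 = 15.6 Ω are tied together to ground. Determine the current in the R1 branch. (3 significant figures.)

I ≈ 0.146 mA

Equivalent of the parallel group: R_p = 2.317 Ω.
V_A = 3.01 × 2.317/7.857 = 0.8877 mV.
I(R1) = V_A / R1 = 0.8877/6.06 = 0.1465 mA.
(Check via current divider: I_total = 0.3831 mA; share G_k/ΣG = 0.3824 → same result.)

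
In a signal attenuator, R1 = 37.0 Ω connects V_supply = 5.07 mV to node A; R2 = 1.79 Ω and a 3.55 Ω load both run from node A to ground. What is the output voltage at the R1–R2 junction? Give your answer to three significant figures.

The load sits in parallel with R2, giving an effective lower resistance R2' = R2·R_L/(R2+R_L) = 1.190 Ω.
Now apply the divider: V_out = 5.07 × 0.03116 = 0.1580 mV.
(Unloaded it would be 0.234 mV; the load pulls it down.)

V_out ≈ 0.158 mV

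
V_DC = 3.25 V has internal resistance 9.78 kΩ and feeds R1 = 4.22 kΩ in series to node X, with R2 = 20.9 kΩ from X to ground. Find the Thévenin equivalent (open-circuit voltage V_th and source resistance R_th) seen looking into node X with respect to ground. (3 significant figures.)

V_th ≈ 1.95 V, R_th ≈ 8.38 kΩ

R1' = 9.78 + 4.22 = 14.00 kΩ (source resistance + R1).
With X open, the divider is unloaded: V_th = 3.25 × 20.9/34.90 = 1.946 V.
Zeroing V_DC shorts the top of R1' to ground, so R_th = R1' ‖ R2 = 8.384 kΩ.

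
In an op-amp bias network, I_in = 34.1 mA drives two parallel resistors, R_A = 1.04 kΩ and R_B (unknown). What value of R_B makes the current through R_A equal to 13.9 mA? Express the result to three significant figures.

R_B ≈ 0.716 kΩ

The fraction through R_A equals R_B/(R_A+R_B).
With f = 0.4076, R_B = R_A · f/(1−f) = 1.04 × 0.6881 = 0.7156 kΩ.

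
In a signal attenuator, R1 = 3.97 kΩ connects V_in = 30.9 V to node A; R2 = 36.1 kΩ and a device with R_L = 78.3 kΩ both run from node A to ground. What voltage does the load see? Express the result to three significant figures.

R2 ‖ R_L = (36.1 × 78.3)/(36.1 + 78.3) = 24.71 kΩ.
Then V_out = V_in · R2'/(R1 + R2') = 30.9 × 24.71/28.68 = 26.62 V.
(Unloaded it would be 27.8 V; the load pulls it down.)

V_out ≈ 26.6 V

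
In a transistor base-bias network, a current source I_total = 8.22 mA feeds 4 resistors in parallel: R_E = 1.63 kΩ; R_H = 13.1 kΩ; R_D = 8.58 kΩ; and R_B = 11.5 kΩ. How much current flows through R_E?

Conductances: ΣG = 1/1.63 + 1/13.1 + 1/8.58 + 1/11.5 = 0.8933 (1/kΩ).
R_E takes the fraction G_k/ΣG = 0.6135/0.8933 = 0.6867, so I = 8.22 × 0.6867 = 5.645 mA.

I ≈ 5.65 mA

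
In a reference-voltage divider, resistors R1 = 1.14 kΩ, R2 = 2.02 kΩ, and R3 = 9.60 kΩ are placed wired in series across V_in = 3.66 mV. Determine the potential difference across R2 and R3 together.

Series total: ΣR = 1.14 + 2.02 + 9.60 = 12.76 kΩ.
R_{R2..R3} = 2.02 + 9.60 = 11.62 kΩ.
Voltage divider: V = V_in · (11.62 / 12.76) = 3.66 × 0.9107 = 3.333 mV.

V ≈ 3.33 mV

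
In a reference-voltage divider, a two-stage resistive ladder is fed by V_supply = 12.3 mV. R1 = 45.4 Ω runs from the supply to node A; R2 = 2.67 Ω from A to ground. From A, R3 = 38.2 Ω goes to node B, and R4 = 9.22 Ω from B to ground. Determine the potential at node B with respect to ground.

Node A sees R2 in parallel with the series input of stage 2, R3 + R4 = 47.42 Ω.
Effective lower resistance at A: R2 ‖ 47.42 = 2.528 Ω.
So V_A = 12.3 × 0.05274 = 0.6487 mV.
Then the unloaded second divider: V_B = V_A × R4/(R3+R4) = 0.6487 × 0.1944 = 0.1261 mV.

V_B ≈ 0.126 mV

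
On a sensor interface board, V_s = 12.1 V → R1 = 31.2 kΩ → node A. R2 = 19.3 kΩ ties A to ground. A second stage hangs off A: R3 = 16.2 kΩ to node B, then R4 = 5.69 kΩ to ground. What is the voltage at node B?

Node A sees R2 in parallel with the series input of stage 2, R3 + R4 = 21.89 kΩ.
R2 ‖ (R3+R4) = 10.26 kΩ.
V_A = 12.1 × 10.26/(31.2 + 10.26) = 2.994 V.
Stage 2 is unloaded, so V_B = V_A · R4/(R3+R4) = 2.994 × 5.69/21.89 = 0.7782 V.

V_B ≈ 0.778 V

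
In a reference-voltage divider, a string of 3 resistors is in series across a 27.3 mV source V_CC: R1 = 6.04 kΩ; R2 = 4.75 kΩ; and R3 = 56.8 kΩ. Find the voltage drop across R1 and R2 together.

Series total: ΣR = 6.04 + 4.75 + 56.8 = 67.59 kΩ.
R_{R1..R2} = 6.04 + 4.75 = 10.79 kΩ.
Voltage divider: V = V_CC · (10.79 / 67.59) = 27.3 × 0.1596 = 4.358 mV.

V ≈ 4.36 mV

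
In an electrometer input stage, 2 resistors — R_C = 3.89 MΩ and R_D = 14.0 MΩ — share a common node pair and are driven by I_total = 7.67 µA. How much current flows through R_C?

I ≈ 6.00 µA

For two parallel branches, I_k = I_total · (other R)/(sum of R).
I(R_C) = 7.67 × 14.0/(3.89 + 14.0) = 7.67 × 0.7826 = 6.002 µA.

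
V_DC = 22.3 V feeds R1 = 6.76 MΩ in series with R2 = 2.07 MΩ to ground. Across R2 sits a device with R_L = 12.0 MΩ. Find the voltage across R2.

R2 ‖ R_L = (2.07 × 12.0)/(2.07 + 12.0) = 1.765 MΩ.
Then V_out = V_DC · R2'/(R1 + R2') = 22.3 × 1.765/8.525 = 4.618 V.
(Unloaded it would be 5.23 V; the load pulls it down.)

V_out ≈ 4.62 V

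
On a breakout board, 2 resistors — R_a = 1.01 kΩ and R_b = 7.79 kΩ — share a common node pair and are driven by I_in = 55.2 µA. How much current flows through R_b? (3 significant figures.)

For two parallel branches, I_k = I_in · (other R)/(sum of R).
So I = 55.2 × 1.01/8.800 = 6.335 µA.

I ≈ 6.34 µA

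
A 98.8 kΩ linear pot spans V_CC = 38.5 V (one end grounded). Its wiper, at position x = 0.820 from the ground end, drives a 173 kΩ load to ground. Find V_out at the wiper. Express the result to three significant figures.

V_out ≈ 29.1 V

Split the track: R_lower = x·R_p = 81.02 kΩ, R_upper = (1−x)·R_p = 17.78 kΩ.
R_L loads the lower segment: effective lower R = 55.18 kΩ.
Then V_out = V_CC · 55.18/(17.78 + 55.18) = 29.12 V.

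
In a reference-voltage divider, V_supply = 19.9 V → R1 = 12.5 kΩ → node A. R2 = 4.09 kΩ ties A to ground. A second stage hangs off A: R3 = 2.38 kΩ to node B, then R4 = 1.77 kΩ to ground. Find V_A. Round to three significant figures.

V_A ≈ 2.82 V

The second stage (R3 + R4 = 4.150 kΩ) loads node A in parallel with R2.
Effective lower resistance at A: R2 ‖ 4.150 = 2.060 kΩ.
First divider: V_A = V_supply · 2.060/(12.5 + 2.060) = 2.815 V.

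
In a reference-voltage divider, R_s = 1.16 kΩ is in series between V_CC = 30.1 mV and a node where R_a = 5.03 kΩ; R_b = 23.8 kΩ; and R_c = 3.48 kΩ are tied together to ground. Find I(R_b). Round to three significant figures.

I ≈ 0.784 µA

Parallel bank: R_p = 1/(1/5.03 + 1/23.8 + 1/3.48) = 1.893 kΩ.
V_A by voltage divider: V_A = 30.1 × 1.893/(1.16 + 1.893) = 18.66 mV.
I(R_b) = V_A / R_b = 18.66/23.8 = 0.7842 µA.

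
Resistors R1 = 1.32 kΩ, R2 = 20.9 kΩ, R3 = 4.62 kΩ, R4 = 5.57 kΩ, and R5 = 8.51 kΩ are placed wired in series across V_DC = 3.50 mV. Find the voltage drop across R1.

Series total: ΣR = 1.32 + 20.9 + 4.62 + 5.57 + 8.51 = 40.92 kΩ.
V = V_DC · R/ΣR = 3.50 × 0.03226 = 0.1129 mV.

V ≈ 0.113 mV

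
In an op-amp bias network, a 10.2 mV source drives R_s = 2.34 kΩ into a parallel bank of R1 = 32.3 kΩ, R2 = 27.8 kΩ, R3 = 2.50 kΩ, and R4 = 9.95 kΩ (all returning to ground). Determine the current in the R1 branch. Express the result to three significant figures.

I ≈ 0.136 µA

Parallel bank: R_p = 1/(1/32.3 + 1/27.8 + 1/2.50 + 1/9.95) = 1.762 kΩ.
V_A = 10.2 × 1.762/4.102 = 4.382 mV.
Branch current I = V_A/R1 = 4.382/32.3 = 0.1357 µA.
(Equivalently: I_total = 2.486 µA, then current-divider fraction G_k/ΣG = 0.05456.)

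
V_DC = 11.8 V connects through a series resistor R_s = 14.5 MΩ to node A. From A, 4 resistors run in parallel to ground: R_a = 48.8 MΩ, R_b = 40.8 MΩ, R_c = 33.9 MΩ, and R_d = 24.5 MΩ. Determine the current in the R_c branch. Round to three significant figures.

I ≈ 0.130 µA

Equivalent of the parallel group: R_p = 8.672 MΩ.
Node voltage V_A = V_DC · R_p/(R_s + R_p) = 11.8 × 0.3742 = 4.416 V.
Branch current I = V_A/R_c = 4.416/33.9 = 0.1303 µA.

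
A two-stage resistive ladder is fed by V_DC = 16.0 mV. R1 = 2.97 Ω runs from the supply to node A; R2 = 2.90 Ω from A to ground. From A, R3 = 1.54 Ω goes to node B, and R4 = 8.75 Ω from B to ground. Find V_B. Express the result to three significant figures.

V_B ≈ 5.88 mV

Node A sees R2 in parallel with the series input of stage 2, R3 + R4 = 10.29 Ω.
R2 ‖ (R3+R4) = 2.262 Ω.
First divider: V_A = V_DC · 2.262/(2.97 + 2.262) = 6.918 mV.
Stage 2 is unloaded, so V_B = V_A · R4/(R3+R4) = 6.918 × 8.75/10.29 = 5.883 mV.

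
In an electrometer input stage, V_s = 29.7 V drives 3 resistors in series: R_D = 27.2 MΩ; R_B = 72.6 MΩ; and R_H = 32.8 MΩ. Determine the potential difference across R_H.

Series total: ΣR = 27.2 + 72.6 + 32.8 = 132.6 MΩ.
V = V_s · R/ΣR = 29.7 × 0.2474 = 7.347 V.

V ≈ 7.35 V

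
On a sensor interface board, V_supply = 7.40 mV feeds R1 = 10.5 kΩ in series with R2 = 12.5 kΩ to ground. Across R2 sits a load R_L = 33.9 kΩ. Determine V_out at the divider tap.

V_out ≈ 3.44 mV

First combine the lower leg with the load: R2 ‖ R_L = 9.133 kΩ.
Then V_out = V_supply · R2'/(R1 + R2') = 7.40 × 9.133/19.63 = 3.442 mV.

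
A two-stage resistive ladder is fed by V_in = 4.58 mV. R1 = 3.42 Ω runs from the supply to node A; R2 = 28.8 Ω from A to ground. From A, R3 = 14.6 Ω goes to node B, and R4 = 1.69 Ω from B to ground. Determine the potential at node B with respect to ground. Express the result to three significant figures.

The second stage (R3 + R4 = 16.29 Ω) loads node A in parallel with R2.
Effective lower resistance at A: R2 ‖ 16.29 = 10.40 Ω.
So V_A = 4.58 × 0.7526 = 3.447 mV.
Stage 2 is unloaded, so V_B = V_A · R4/(R3+R4) = 3.447 × 1.69/16.29 = 0.3576 mV.

V_B ≈ 0.358 mV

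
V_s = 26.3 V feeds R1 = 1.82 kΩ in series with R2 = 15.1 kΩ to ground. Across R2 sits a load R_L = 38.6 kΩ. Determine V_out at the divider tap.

The load sits in parallel with R2, giving an effective lower resistance R2' = R2·R_L/(R2+R_L) = 10.85 kΩ.
Voltage divider with the loaded lower leg: V_out = 26.3 × 10.85/(1.82 + 10.85) = 26.3 × 0.8564 = 22.52 V.
(Unloaded it would be 23.5 V; the load pulls it down.)

V_out ≈ 22.5 V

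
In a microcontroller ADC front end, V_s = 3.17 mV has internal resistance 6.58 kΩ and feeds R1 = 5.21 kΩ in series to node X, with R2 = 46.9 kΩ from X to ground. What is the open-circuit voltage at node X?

V_th ≈ 2.53 mV

R1' = 6.58 + 5.21 = 11.79 kΩ (source resistance + R1).
V_th is the unloaded tap voltage: V_s · R2/(R1'+R2) = 3.17 × 0.7991 = 2.533 mV.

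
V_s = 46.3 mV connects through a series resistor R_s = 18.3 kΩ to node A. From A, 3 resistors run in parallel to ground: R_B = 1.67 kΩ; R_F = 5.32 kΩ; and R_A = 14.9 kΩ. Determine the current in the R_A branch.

Equivalent of the parallel group: R_p = 1.171 kΩ.
V_A = 46.3 × 1.171/19.47 = 2.785 mV.
Branch current I = V_A/R_A = 2.785/14.9 = 0.1869 µA.

I ≈ 0.187 µA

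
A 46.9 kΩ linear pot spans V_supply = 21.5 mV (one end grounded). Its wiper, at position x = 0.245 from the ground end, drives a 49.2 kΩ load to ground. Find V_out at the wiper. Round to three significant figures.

V_out ≈ 4.48 mV

Split the track: R_lower = x·R_p = 11.49 kΩ, R_upper = (1−x)·R_p = 35.41 kΩ.
R_L loads the lower segment: effective lower R = 9.315 kΩ.
Then V_out = V_supply · 9.315/(35.41 + 9.315) = 4.478 mV.
(Unloaded: V_out = x·V_supply = 5.27 mV.)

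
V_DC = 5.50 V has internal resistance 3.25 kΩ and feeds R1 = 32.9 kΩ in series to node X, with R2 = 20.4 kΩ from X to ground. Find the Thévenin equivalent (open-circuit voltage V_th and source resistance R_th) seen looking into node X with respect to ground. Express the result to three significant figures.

R1' = 3.25 + 32.9 = 36.15 kΩ (source resistance + R1).
V_th is the unloaded tap voltage: V_DC · R2/(R1'+R2) = 5.50 × 0.3607 = 1.984 V.
Zeroing V_DC shorts the top of R1' to ground, so R_th = R1' ‖ R2 = 13.04 kΩ.

V_th ≈ 1.98 V, R_th ≈ 13.0 kΩ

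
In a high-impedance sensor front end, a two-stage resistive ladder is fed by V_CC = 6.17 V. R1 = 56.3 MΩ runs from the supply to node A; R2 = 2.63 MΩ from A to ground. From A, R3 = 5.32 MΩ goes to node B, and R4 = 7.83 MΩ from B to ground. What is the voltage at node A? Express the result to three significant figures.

V_A ≈ 0.231 V

The second stage (R3 + R4 = 13.15 MΩ) loads node A in parallel with R2.
Effective lower resistance at A: R2 ‖ 13.15 = 2.192 MΩ.
V_A = 6.17 × 2.192/(56.3 + 2.192) = 0.2312 V.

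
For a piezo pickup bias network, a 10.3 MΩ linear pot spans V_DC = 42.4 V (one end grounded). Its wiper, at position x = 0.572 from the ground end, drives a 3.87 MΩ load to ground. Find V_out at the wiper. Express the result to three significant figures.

Split the track: R_lower = x·R_p = 5.892 MΩ, R_upper = (1−x)·R_p = 4.408 MΩ.
R_L loads the lower segment: effective lower R = 2.336 MΩ.
Then V_out = V_DC · 2.336/(4.408 + 2.336) = 14.68 V.
(Unloaded: V_out = x·V_DC = 24.3 V.)

V_out ≈ 14.7 V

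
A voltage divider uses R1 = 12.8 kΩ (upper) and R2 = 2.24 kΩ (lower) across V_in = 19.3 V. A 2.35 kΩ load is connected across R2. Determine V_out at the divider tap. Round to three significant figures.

The load sits in parallel with R2, giving an effective lower resistance R2' = R2·R_L/(R2+R_L) = 1.147 kΩ.
Voltage divider with the loaded lower leg: V_out = 19.3 × 1.147/(12.8 + 1.147) = 19.3 × 0.08223 = 1.587 V.
(Unloaded it would be 2.87 V; the load pulls it down.)

V_out ≈ 1.59 V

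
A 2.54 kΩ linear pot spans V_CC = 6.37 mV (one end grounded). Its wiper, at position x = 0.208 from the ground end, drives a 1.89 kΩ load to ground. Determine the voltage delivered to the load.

V_out ≈ 1.08 mV

The pot divides into 2.012 kΩ above the wiper and 0.5283 kΩ below.
Lower segment in parallel with the load: 0.5283 ‖ 1.89 = 0.4129 kΩ.
Loaded-divider output: V_out = 6.37 × 0.1703 = 1.085 mV.
(Unloaded: V_out = x·V_CC = 1.32 mV.)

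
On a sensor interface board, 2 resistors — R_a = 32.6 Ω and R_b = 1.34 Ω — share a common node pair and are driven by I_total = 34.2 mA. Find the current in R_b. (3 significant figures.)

I ≈ 32.8 mA

With just two branches, the current splits inversely with resistance.
So I = 34.2 × 32.6/33.94 = 32.85 mA.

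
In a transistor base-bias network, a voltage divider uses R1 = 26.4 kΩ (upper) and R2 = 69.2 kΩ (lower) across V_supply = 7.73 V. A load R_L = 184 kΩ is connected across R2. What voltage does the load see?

First combine the lower leg with the load: R2 ‖ R_L = 50.29 kΩ.
Now apply the divider: V_out = 7.73 × 0.6557 = 5.069 V.

V_out ≈ 5.07 V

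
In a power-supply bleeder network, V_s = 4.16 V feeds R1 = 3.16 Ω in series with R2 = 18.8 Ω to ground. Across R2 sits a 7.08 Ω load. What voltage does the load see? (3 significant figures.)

V_out ≈ 2.58 V

The load sits in parallel with R2, giving an effective lower resistance R2' = R2·R_L/(R2+R_L) = 5.143 Ω.
Now apply the divider: V_out = 4.16 × 0.6194 = 2.577 V.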